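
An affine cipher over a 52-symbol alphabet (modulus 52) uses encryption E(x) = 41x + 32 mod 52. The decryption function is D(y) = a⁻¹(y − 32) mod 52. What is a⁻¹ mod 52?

33

Extended Euclidean algorithm:
52 = 1×41 + 11
41 = 3×11 + 8
11 = 1×8 + 3
8 = 2×3 + 2
3 = 1×2 + 1
2 = 2×1 + 0
gcd = 1, so the inverse exists. Back-substitute:
1 = 3 − 2
1 = −8 + 3·3
1 = 3·11 − 4·8
1 = −4·41 + 15·11
1 = 15·52 − 19·41
So 41·(-19) ≡ 1 (mod 52), and -19 ≡ 33 (mod 52).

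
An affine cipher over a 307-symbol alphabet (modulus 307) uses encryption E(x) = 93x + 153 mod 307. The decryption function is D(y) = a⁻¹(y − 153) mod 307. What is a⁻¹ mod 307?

274

Run Euclid on (307, 93):
307 = 3·93 + 28
93 = 3·28 + 9
28 = 3·9 + 1
9 = 9·1 + 0
Since gcd(93, 307) = 1, back-substitute to write 1 as a combination:
1 = 28 − 3·9
1 = −3·93 + 10·28
1 = 10·307 − 33·93
Hence 93⁻¹ ≡ -33 ≡ 274 (mod 307).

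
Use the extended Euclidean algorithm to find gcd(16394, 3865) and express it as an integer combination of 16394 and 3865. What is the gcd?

1

Apply Euclid's algorithm to 16394 and 3865:
16394 = 4*3865 + 934
3865 = 4*934 + 129
934 = 7*129 + 31
129 = 4*31 + 5
31 = 6*5 + 1
5 = 5*1 + 0
gcd(16394, 3865) = 1.
Express as a combination:
1 = 31 − 6·5
1 = −6·129 + 25·31
1 = 25·934 − 181·129
1 = −181·3865 + 749·934
1 = 749·16394 − 3177·3865
So 1 = (749)·16394 + (-3177)·3865.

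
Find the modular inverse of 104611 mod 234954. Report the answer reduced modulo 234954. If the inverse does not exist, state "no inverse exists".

gcd(234954, 104611) by repeated division:
234954 = 2·104611 + 25732
104611 = 4·25732 + 1683
25732 = 15·1683 + 487
1683 = 3·487 + 222
487 = 2·222 + 43
222 = 5·43 + 7
43 = 6·7 + 1
7 = 7·1 + 0
The gcd is 1. Working backward:
1 = 43 − 6·7
1 = −6·222 + 31·43
1 = 31·487 − 68·222
1 = −68·1683 + 235·487
1 = 235·25732 − 3593·1683
1 = −3593·104611 + 14607·25732
1 = 14607·234954 − 32807·104611
Thus 104611·(-32807) ≡ 1 (mod 234954); reducing, -32807 mod 234954 = 202147.

202147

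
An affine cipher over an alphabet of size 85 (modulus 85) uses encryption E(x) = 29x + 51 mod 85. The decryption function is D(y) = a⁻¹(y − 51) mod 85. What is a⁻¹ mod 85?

Run Euclid on (85, 29):
85 = 2×29 + 27
29 = 1×27 + 2
27 = 13×2 + 1
2 = 2×1 + 0
Since gcd(29, 85) = 1, back-substitute to write 1 as a combination:
1 = 27 − 13·2
1 = −13·29 + 14·27
1 = 14·85 − 41·29
Thus 29·(-41) ≡ 1 (mod 85); reducing, -41 mod 85 = 44.

44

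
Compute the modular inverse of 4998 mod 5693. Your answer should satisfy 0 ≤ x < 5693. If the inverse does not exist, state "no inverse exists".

1327

gcd(5693, 4998) by repeated division:
5693 = 1·4998 + 695
4998 = 7·695 + 133
695 = 5·133 + 30
133 = 4·30 + 13
30 = 2·13 + 4
13 = 3·4 + 1
4 = 4·1 + 0
The gcd is 1. Working backward:
1 = 13 − 3·4
1 = −3·30 + 7·13
1 = 7·133 − 31·30
1 = −31·695 + 162·133
1 = 162·4998 − 1165·695
1 = −1165·5693 + 1327·4998
So 4998·1327 ≡ 1 (mod 5693).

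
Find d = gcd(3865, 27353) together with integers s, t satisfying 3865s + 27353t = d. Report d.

1

Repeated division:
27353 = 7×3865 + 298
3865 = 12×298 + 289
298 = 1×289 + 9
289 = 32×9 + 1
9 = 9×1 + 0
gcd(3865, 27353) = 1.
Express as a combination:
1 = 289 − 32·9
1 = −32·298 + 33·289
1 = 33·3865 − 428·298
1 = −428·27353 + 3029·3865
So 1 = (-428)·27353 + (3029)·3865.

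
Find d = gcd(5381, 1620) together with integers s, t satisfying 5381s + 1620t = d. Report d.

Repeated division:
5381 = 3×1620 + 521
1620 = 3×521 + 57
521 = 9×57 + 8
57 = 7×8 + 1
8 = 8×1 + 0
gcd(5381, 1620) = 1.
Working backward:
1 = 57 − 7·8
1 = −7·521 + 64·57
1 = 64·1620 − 199·521
1 = −199·5381 + 661·1620
So 1 = (-199)·5381 + (661)·1620.

1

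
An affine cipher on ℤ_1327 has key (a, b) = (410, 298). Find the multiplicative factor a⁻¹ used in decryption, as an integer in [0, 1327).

Run Euclid on (1327, 410):
1327 = 3*410 + 97
410 = 4*97 + 22
97 = 4*22 + 9
22 = 2*9 + 4
9 = 2*4 + 1
4 = 4*1 + 0
Since gcd(410, 1327) = 1, back-substitute to write 1 as a combination:
1 = 9 − 2·4
1 = −2·22 + 5·9
1 = 5·97 − 22·22
1 = −22·410 + 93·97
1 = 93·1327 − 301·410
Thus 410·(-301) ≡ 1 (mod 1327); reducing, -301 mod 1327 = 1026.

1026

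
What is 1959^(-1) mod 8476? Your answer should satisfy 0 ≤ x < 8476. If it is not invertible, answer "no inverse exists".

3695

Apply the Euclidean algorithm to 8476 and 1959:
8476 = 4×1959 + 640
1959 = 3×640 + 39
640 = 16×39 + 16
39 = 2×16 + 7
16 = 2×7 + 2
7 = 3×2 + 1
2 = 2×1 + 0
Since gcd(1959, 8476) = 1, back-substitute to write 1 as a combination:
1 = 7 − 3·2
1 = −3·16 + 7·7
1 = 7·39 − 17·16
1 = −17·640 + 279·39
1 = 279·1959 − 854·640
1 = −854·8476 + 3695·1959
So 1959·3695 ≡ 1 (mod 8476).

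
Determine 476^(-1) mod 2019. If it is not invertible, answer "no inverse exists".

gcd(2019, 476) by repeated division:
2019 = 4*476 + 115
476 = 4*115 + 16
115 = 7*16 + 3
16 = 5*3 + 1
3 = 3*1 + 0
Since gcd(476, 2019) = 1, back-substitute to write 1 as a combination:
1 = 16 − 5·3
1 = −5·115 + 36·16
1 = 36·476 − 149·115
1 = −149·2019 + 632·476
So 476·632 ≡ 1 (mod 2019).

632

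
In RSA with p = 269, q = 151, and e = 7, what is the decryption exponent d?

φ(n) = (p−1)(q−1) = 268·150 = 40200.
Need d with 7·d ≡ 1 (mod 40200). Apply the extended Euclidean algorithm:
40200 = 5742×7 + 6
7 = 1×6 + 1
6 = 6×1 + 0
Back-substitute:
1 = 7 − 6
1 = −40200 + 5743·7
So 7·5743 ≡ 1 (mod 40200), hence d = 5743.

5743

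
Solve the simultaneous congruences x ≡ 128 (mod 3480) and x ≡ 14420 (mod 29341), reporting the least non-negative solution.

27829688

Write x = 128 + 3480·k. Then 3480·k ≡ 14420 − 128 ≡ 14292 (mod 29341).
Need 3480⁻¹ mod 29341. Extended Euclid on (29341, 3480):
29341 = 8×3480 + 1501
3480 = 2×1501 + 478
1501 = 3×478 + 67
478 = 7×67 + 9
67 = 7×9 + 4
9 = 2×4 + 1
4 = 4×1 + 0
Back-substitute:
1 = 9 − 2·4
1 = −2·67 + 15·9
1 = 15·478 − 107·67
1 = −107·1501 + 336·478
1 = 336·3480 − 779·1501
1 = −779·29341 + 6568·3480
3480⁻¹ ≡ 6568 (mod 29341), so k ≡ 6568·14292 ≡ 7997 (mod 29341).
x = 128 + 3480·7997 = 27829688.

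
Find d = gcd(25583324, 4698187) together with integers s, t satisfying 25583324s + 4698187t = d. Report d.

Repeated division:
25583324 = 5*4698187 + 2092389
4698187 = 2*2092389 + 513409
2092389 = 4*513409 + 38753
513409 = 13*38753 + 9620
38753 = 4*9620 + 273
9620 = 35*273 + 65
273 = 4*65 + 13
65 = 5*13 + 0
gcd(25583324, 4698187) = 13.
Express as a combination:
13 = 273 − 4·65
13 = −4·9620 + 141·273
13 = 141·38753 − 568·9620
13 = −568·513409 + 7525·38753
13 = 7525·2092389 − 30668·513409
13 = −30668·4698187 + 68861·2092389
13 = 68861·25583324 − 374973·4698187
So 13 = (68861)·25583324 + (-374973)·4698187.

13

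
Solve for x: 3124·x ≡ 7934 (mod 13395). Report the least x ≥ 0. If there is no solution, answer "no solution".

13166

First find gcd(3124, 13395):
13395 = 4*3124 + 899
3124 = 3*899 + 427
899 = 2*427 + 45
427 = 9*45 + 22
45 = 2*22 + 1
22 = 22*1 + 0
gcd = 1, so a unique solution mod 13395 exists.
Back-substitute for the Bézout coefficients:
1 = 45 − 2·22
1 = −2·427 + 19·45
1 = 19·899 − 40·427
1 = −40·3124 + 139·899
1 = 139·13395 − 596·3124
So 3124·(-596) ≡ 1 (mod 13395), giving 3124⁻¹ ≡ 12799.
x ≡ 3124⁻¹·7934 ≡ 12799·7934 ≡ 13166 (mod 13395).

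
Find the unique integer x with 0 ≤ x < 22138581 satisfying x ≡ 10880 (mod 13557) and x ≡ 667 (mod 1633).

Write x = 10880 + 13557·k. Then 13557·k ≡ 667 − 10880 ≡ 1218 (mod 1633).
Need 13557⁻¹ mod 1633. Extended Euclid on (1633, 493):
1633 = 3×493 + 154
493 = 3×154 + 31
154 = 4×31 + 30
31 = 1×30 + 1
30 = 30×1 + 0
Back-substitute:
1 = 31 − 30
1 = −154 + 5·31
1 = 5·493 − 16·154
1 = −16·1633 + 53·493
13557⁻¹ ≡ 53 (mod 1633), so k ≡ 53·1218 ≡ 867 (mod 1633).
x = 10880 + 13557·867 = 11764799.

11764799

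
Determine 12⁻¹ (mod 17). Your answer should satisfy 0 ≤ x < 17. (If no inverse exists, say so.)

gcd(17, 12) by repeated division:
17 = 1·12 + 5
12 = 2·5 + 2
5 = 2·2 + 1
2 = 2·1 + 0
gcd = 1, so the inverse exists. Back-substitute:
1 = 5 − 2·2
1 = −2·12 + 5·5
1 = 5·17 − 7·12
So 12·(-7) ≡ 1 (mod 17), and -7 ≡ 10 (mod 17).

10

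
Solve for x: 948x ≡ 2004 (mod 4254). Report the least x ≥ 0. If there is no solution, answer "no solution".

397

First find gcd(948, 4254):
4254 = 4*948 + 462
948 = 2*462 + 24
462 = 19*24 + 6
24 = 4*6 + 0
gcd = 6 and 6 | 2004, so solutions exist. Divide through by 6: 158x ≡ 334 (mod 709).
Now find 158⁻¹ mod 709:
709 = 4*158 + 77
158 = 2*77 + 4
77 = 19*4 + 1
4 = 4*1 + 0
Back-substitute:
1 = 77 − 19·4
1 = −19·158 + 39·77
1 = 39·709 − 175·158
So 158·(-175) ≡ 1 (mod 709), i.e. 158⁻¹ ≡ 534.
Then x ≡ 534·334 ≡ 397 (mod 709); the smallest non-negative solution is x = 397.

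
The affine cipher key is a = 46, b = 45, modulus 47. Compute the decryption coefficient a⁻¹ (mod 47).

46

Run Euclid on (47, 46):
47 = 1×46 + 1
46 = 46×1 + 0
gcd = 1, so the inverse exists. Back-substitute:
1 = 47 − 46
So 46·(-1) ≡ 1 (mod 47), and -1 ≡ 46 (mod 47).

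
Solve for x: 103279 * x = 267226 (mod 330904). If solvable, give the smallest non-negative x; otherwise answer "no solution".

117342

First find gcd(103279, 330904):
330904 = 3·103279 + 21067
103279 = 4·21067 + 19011
21067 = 1·19011 + 2056
19011 = 9·2056 + 507
2056 = 4·507 + 28
507 = 18·28 + 3
28 = 9·3 + 1
3 = 3·1 + 0
gcd = 1, so a unique solution mod 330904 exists.
Back-substitute for the Bézout coefficients:
1 = 28 − 9·3
1 = −9·507 + 163·28
1 = 163·2056 − 661·507
1 = −661·19011 + 6112·2056
1 = 6112·21067 − 6773·19011
1 = −6773·103279 + 33204·21067
1 = 33204·330904 − 106385·103279
So 103279·(-106385) ≡ 1 (mod 330904), giving 103279⁻¹ ≡ 224519.
x ≡ 103279⁻¹·267226 ≡ 224519·267226 ≡ 117342 (mod 330904).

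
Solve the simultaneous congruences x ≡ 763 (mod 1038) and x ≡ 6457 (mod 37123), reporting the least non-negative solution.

6688597

Write x = 763 + 1038·k. Then 1038·k ≡ 6457 − 763 ≡ 5694 (mod 37123).
Need 1038⁻¹ mod 37123. Extended Euclid on (37123, 1038):
37123 = 35×1038 + 793
1038 = 1×793 + 245
793 = 3×245 + 58
245 = 4×58 + 13
58 = 4×13 + 6
13 = 2×6 + 1
6 = 6×1 + 0
Back-substitute:
1 = 13 − 2·6
1 = −2·58 + 9·13
1 = 9·245 − 38·58
1 = −38·793 + 123·245
1 = 123·1038 − 161·793
1 = −161·37123 + 5758·1038
1038⁻¹ ≡ 5758 (mod 37123), so k ≡ 5758·5694 ≡ 6443 (mod 37123).
x = 763 + 1038·6443 = 6688597.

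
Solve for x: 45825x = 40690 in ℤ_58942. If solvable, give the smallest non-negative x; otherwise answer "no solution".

First find gcd(45825, 58942):
58942 = 1*45825 + 13117
45825 = 3*13117 + 6474
13117 = 2*6474 + 169
6474 = 38*169 + 52
169 = 3*52 + 13
52 = 4*13 + 0
gcd = 13 and 13 | 40690, so solutions exist. Divide through by 13: 3525x ≡ 3130 (mod 4534).
Now find 3525⁻¹ mod 4534:
4534 = 1×3525 + 1009
3525 = 3×1009 + 498
1009 = 2×498 + 13
498 = 38×13 + 4
13 = 3×4 + 1
4 = 4×1 + 0
Back-substitute:
1 = 13 − 3·4
1 = −3·498 + 115·13
1 = 115·1009 − 233·498
1 = −233·3525 + 814·1009
1 = 814·4534 − 1047·3525
So 3525·(-1047) ≡ 1 (mod 4534), i.e. 3525⁻¹ ≡ 3487.
Then x ≡ 3487·3130 ≡ 972 (mod 4534); the smallest non-negative solution is x = 972.

972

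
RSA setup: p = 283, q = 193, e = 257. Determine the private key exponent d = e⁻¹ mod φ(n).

20225

φ(n) = (p−1)(q−1) = 282·192 = 54144.
Need d with 257·d ≡ 1 (mod 54144). Apply the extended Euclidean algorithm:
54144 = 210·257 + 174
257 = 1·174 + 83
174 = 2·83 + 8
83 = 10·8 + 3
8 = 2·3 + 2
3 = 1·2 + 1
2 = 2·1 + 0
Back-substitute:
1 = 3 − 2
1 = −8 + 3·3
1 = 3·83 − 31·8
1 = −31·174 + 65·83
1 = 65·257 − 96·174
1 = −96·54144 + 20225·257
So 257·20225 ≡ 1 (mod 54144), hence d = 20225.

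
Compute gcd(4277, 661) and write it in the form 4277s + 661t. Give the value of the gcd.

Euclidean algorithm:
4277 = 6×661 + 311
661 = 2×311 + 39
311 = 7×39 + 38
39 = 1×38 + 1
38 = 38×1 + 0
gcd(4277, 661) = 1.
Express as a combination:
1 = 39 − 38
1 = −311 + 8·39
1 = 8·661 − 17·311
1 = −17·4277 + 110·661
So 1 = (-17)·4277 + (110)·661.

1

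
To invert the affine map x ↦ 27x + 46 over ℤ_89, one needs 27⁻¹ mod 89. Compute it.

33

Apply the Euclidean algorithm to 89 and 27:
89 = 3*27 + 8
27 = 3*8 + 3
8 = 2*3 + 2
3 = 1*2 + 1
2 = 2*1 + 0
gcd = 1, so the inverse exists. Back-substitute:
1 = 3 − 2
1 = −8 + 3·3
1 = 3·27 − 10·8
1 = −10·89 + 33·27
So 27·33 ≡ 1 (mod 89).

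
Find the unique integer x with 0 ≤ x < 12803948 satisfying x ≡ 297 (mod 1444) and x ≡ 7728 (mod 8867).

Write x = 297 + 1444·k. Then 1444·k ≡ 7728 − 297 ≡ 7431 (mod 8867).
Need 1444⁻¹ mod 8867. Extended Euclid on (8867, 1444):
8867 = 6*1444 + 203
1444 = 7*203 + 23
203 = 8*23 + 19
23 = 1*19 + 4
19 = 4*4 + 3
4 = 1*3 + 1
3 = 3*1 + 0
Back-substitute:
1 = 4 − 3
1 = −19 + 5·4
1 = 5·23 − 6·19
1 = −6·203 + 53·23
1 = 53·1444 − 377·203
1 = −377·8867 + 2315·1444
1444⁻¹ ≡ 2315 (mod 8867), so k ≡ 2315·7431 ≡ 785 (mod 8867).
x = 297 + 1444·785 = 1133837.

1133837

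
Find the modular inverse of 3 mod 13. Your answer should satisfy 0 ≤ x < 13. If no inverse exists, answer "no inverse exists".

Apply the Euclidean algorithm to 13 and 3:
13 = 4·3 + 1
3 = 3·1 + 0
gcd = 1, so the inverse exists. Back-substitute:
1 = 13 − 4·3
So 3·(-4) ≡ 1 (mod 13), and -4 ≡ 9 (mod 13).

9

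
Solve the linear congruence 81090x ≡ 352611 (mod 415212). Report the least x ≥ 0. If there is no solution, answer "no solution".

gcd(81090, 415212):
415212 = 5·81090 + 9762
81090 = 8·9762 + 2994
9762 = 3·2994 + 780
2994 = 3·780 + 654
780 = 1·654 + 126
654 = 5·126 + 24
126 = 5·24 + 6
24 = 4·6 + 0
gcd = 6, but 6 ∤ 352611, so the congruence has no solution.

no solution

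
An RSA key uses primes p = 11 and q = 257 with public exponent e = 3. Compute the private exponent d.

1707

φ(n) = (p−1)(q−1) = 10·256 = 2560.
Need d with 3·d ≡ 1 (mod 2560). Apply the extended Euclidean algorithm:
2560 = 853·3 + 1
3 = 3·1 + 0
Back-substitute:
1 = 2560 − 853·3
So 3·(-853) ≡ 1 (mod 2560), hence d ≡ -853 ≡ 1707 (mod 2560).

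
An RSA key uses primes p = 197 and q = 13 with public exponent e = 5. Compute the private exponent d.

φ(n) = (p−1)(q−1) = 196·12 = 2352.
Need d with 5·d ≡ 1 (mod 2352). Apply the extended Euclidean algorithm:
2352 = 470·5 + 2
5 = 2·2 + 1
2 = 2·1 + 0
Back-substitute:
1 = 5 − 2·2
1 = −2·2352 + 941·5
So 5·941 ≡ 1 (mod 2352), hence d = 941.

941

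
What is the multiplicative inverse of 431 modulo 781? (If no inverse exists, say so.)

Extended Euclidean algorithm:
781 = 1·431 + 350
431 = 1·350 + 81
350 = 4·81 + 26
81 = 3·26 + 3
26 = 8·3 + 2
3 = 1·2 + 1
2 = 2·1 + 0
gcd = 1, so the inverse exists. Back-substitute:
1 = 3 − 2
1 = −26 + 9·3
1 = 9·81 − 28·26
1 = −28·350 + 121·81
1 = 121·431 − 149·350
1 = −149·781 + 270·431
So 431·270 ≡ 1 (mod 781).

270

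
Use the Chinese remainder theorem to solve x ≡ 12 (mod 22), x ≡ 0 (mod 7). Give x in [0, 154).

56

Write x = 12 + 22·k. Then 22·k ≡ 0 − 12 ≡ 2 (mod 7).
Need 22⁻¹ mod 7. Extended Euclid on (7, 1):
7 = 7*1 + 0
22⁻¹ ≡ 1 (mod 7), so k ≡ 1·2 ≡ 2 (mod 7).
x = 12 + 22·2 = 56.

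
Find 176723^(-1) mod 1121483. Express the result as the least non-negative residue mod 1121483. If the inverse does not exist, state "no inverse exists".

1078876

gcd(1121483, 176723) by repeated division:
1121483 = 6·176723 + 61145
176723 = 2·61145 + 54433
61145 = 1·54433 + 6712
54433 = 8·6712 + 737
6712 = 9·737 + 79
737 = 9·79 + 26
79 = 3·26 + 1
26 = 26·1 + 0
The gcd is 1. Working backward:
1 = 79 − 3·26
1 = −3·737 + 28·79
1 = 28·6712 − 255·737
1 = −255·54433 + 2068·6712
1 = 2068·61145 − 2323·54433
1 = −2323·176723 + 6714·61145
1 = 6714·1121483 − 42607·176723
Thus 176723·(-42607) ≡ 1 (mod 1121483); reducing, -42607 mod 1121483 = 1078876.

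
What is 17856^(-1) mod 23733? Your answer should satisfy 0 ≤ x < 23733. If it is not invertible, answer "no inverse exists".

Euclidean algorithm on 23733, 17856:
23733 = 1*17856 + 5877
17856 = 3*5877 + 225
5877 = 26*225 + 27
225 = 8*27 + 9
27 = 3*9 + 0
gcd(17856, 23733) = 9 ≠ 1, so 17856 has no multiplicative inverse modulo 23733.

no inverse exists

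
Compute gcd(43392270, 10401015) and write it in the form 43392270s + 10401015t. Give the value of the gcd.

Repeated division:
43392270 = 4×10401015 + 1788210
10401015 = 5×1788210 + 1459965
1788210 = 1×1459965 + 328245
1459965 = 4×328245 + 146985
328245 = 2×146985 + 34275
146985 = 4×34275 + 9885
34275 = 3×9885 + 4620
9885 = 2×4620 + 645
4620 = 7×645 + 105
645 = 6×105 + 15
105 = 7×15 + 0
gcd(43392270, 10401015) = 15.
Express as a combination:
15 = 645 − 6·105
15 = −6·4620 + 43·645
15 = 43·9885 − 92·4620
15 = −92·34275 + 319·9885
15 = 319·146985 − 1368·34275
15 = −1368·328245 + 3055·146985
15 = 3055·1459965 − 13588·328245
15 = −13588·1788210 + 16643·1459965
15 = 16643·10401015 − 96803·1788210
15 = −96803·43392270 + 403855·10401015
So 15 = (-96803)·43392270 + (403855)·10401015.

15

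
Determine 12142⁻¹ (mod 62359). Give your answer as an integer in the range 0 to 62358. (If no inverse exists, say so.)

8849

Extended Euclidean algorithm:
62359 = 5*12142 + 1649
12142 = 7*1649 + 599
1649 = 2*599 + 451
599 = 1*451 + 148
451 = 3*148 + 7
148 = 21*7 + 1
7 = 7*1 + 0
Since gcd(12142, 62359) = 1, back-substitute to write 1 as a combination:
1 = 148 − 21·7
1 = −21·451 + 64·148
1 = 64·599 − 85·451
1 = −85·1649 + 234·599
1 = 234·12142 − 1723·1649
1 = −1723·62359 + 8849·12142
So 12142·8849 ≡ 1 (mod 62359).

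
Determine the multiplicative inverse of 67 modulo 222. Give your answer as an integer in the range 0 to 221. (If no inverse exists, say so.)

Apply the Euclidean algorithm to 222 and 67:
222 = 3×67 + 21
67 = 3×21 + 4
21 = 5×4 + 1
4 = 4×1 + 0
Since gcd(67, 222) = 1, back-substitute to write 1 as a combination:
1 = 21 − 5·4
1 = −5·67 + 16·21
1 = 16·222 − 53·67
So 67·(-53) ≡ 1 (mod 222), and -53 ≡ 169 (mod 222).

169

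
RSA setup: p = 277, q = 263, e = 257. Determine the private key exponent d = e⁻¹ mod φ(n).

59369

φ(n) = (p−1)(q−1) = 276·262 = 72312.
Need d with 257·d ≡ 1 (mod 72312). Apply the extended Euclidean algorithm:
72312 = 281*257 + 95
257 = 2*95 + 67
95 = 1*67 + 28
67 = 2*28 + 11
28 = 2*11 + 6
11 = 1*6 + 5
6 = 1*5 + 1
5 = 5*1 + 0
Back-substitute:
1 = 6 − 5
1 = −11 + 2·6
1 = 2·28 − 5·11
1 = −5·67 + 12·28
1 = 12·95 − 17·67
1 = −17·257 + 46·95
1 = 46·72312 − 12943·257
So 257·(-12943) ≡ 1 (mod 72312), hence d ≡ -12943 ≡ 59369 (mod 72312).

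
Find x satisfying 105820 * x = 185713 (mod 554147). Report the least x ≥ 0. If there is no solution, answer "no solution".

1578

First find gcd(105820, 554147):
554147 = 5*105820 + 25047
105820 = 4*25047 + 5632
25047 = 4*5632 + 2519
5632 = 2*2519 + 594
2519 = 4*594 + 143
594 = 4*143 + 22
143 = 6*22 + 11
22 = 2*11 + 0
gcd = 11 and 11 | 185713, so solutions exist. Divide through by 11: 9620x ≡ 16883 (mod 50377).
Now find 9620⁻¹ mod 50377:
50377 = 5*9620 + 2277
9620 = 4*2277 + 512
2277 = 4*512 + 229
512 = 2*229 + 54
229 = 4*54 + 13
54 = 4*13 + 2
13 = 6*2 + 1
2 = 2*1 + 0
Back-substitute:
1 = 13 − 6·2
1 = −6·54 + 25·13
1 = 25·229 − 106·54
1 = −106·512 + 237·229
1 = 237·2277 − 1054·512
1 = −1054·9620 + 4453·2277
1 = 4453·50377 − 23319·9620
So 9620·(-23319) ≡ 1 (mod 50377), i.e. 9620⁻¹ ≡ 27058.
Then x ≡ 27058·16883 ≡ 1578 (mod 50377); the smallest non-negative solution is x = 1578.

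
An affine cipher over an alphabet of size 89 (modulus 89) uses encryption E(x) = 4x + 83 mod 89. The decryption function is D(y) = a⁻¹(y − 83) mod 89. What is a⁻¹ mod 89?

67

Extended Euclidean algorithm:
89 = 22*4 + 1
4 = 4*1 + 0
gcd = 1, so the inverse exists. Back-substitute:
1 = 89 − 22·4
Thus 4·(-22) ≡ 1 (mod 89); reducing, -22 mod 89 = 67.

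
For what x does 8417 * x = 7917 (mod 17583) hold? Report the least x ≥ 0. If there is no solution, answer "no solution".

5073

First find gcd(8417, 17583):
17583 = 2·8417 + 749
8417 = 11·749 + 178
749 = 4·178 + 37
178 = 4·37 + 30
37 = 1·30 + 7
30 = 4·7 + 2
7 = 3·2 + 1
2 = 2·1 + 0
gcd = 1, so a unique solution mod 17583 exists.
Back-substitute for the Bézout coefficients:
1 = 7 − 3·2
1 = −3·30 + 13·7
1 = 13·37 − 16·30
1 = −16·178 + 77·37
1 = 77·749 − 324·178
1 = −324·8417 + 3641·749
1 = 3641·17583 − 7606·8417
So 8417·(-7606) ≡ 1 (mod 17583), giving 8417⁻¹ ≡ 9977.
x ≡ 8417⁻¹·7917 ≡ 9977·7917 ≡ 5073 (mod 17583).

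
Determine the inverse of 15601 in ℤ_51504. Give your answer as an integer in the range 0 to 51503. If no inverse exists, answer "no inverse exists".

42049

Apply the Euclidean algorithm to 51504 and 15601:
51504 = 3*15601 + 4701
15601 = 3*4701 + 1498
4701 = 3*1498 + 207
1498 = 7*207 + 49
207 = 4*49 + 11
49 = 4*11 + 5
11 = 2*5 + 1
5 = 5*1 + 0
gcd = 1, so the inverse exists. Back-substitute:
1 = 11 − 2·5
1 = −2·49 + 9·11
1 = 9·207 − 38·49
1 = −38·1498 + 275·207
1 = 275·4701 − 863·1498
1 = −863·15601 + 2864·4701
1 = 2864·51504 − 9455·15601
Hence 15601⁻¹ ≡ -9455 ≡ 42049 (mod 51504).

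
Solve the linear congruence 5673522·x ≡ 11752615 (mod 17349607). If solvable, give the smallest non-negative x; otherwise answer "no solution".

16989949

First find gcd(5673522, 17349607):
17349607 = 3*5673522 + 329041
5673522 = 17*329041 + 79825
329041 = 4*79825 + 9741
79825 = 8*9741 + 1897
9741 = 5*1897 + 256
1897 = 7*256 + 105
256 = 2*105 + 46
105 = 2*46 + 13
46 = 3*13 + 7
13 = 1*7 + 6
7 = 1*6 + 1
6 = 6*1 + 0
gcd = 1, so a unique solution mod 17349607 exists.
Back-substitute for the Bézout coefficients:
1 = 7 − 6
1 = −13 + 2·7
1 = 2·46 − 7·13
1 = −7·105 + 16·46
1 = 16·256 − 39·105
1 = −39·1897 + 289·256
1 = 289·9741 − 1484·1897
1 = −1484·79825 + 12161·9741
1 = 12161·329041 − 50128·79825
1 = −50128·5673522 + 864337·329041
1 = 864337·17349607 − 2643139·5673522
So 5673522·(-2643139) ≡ 1 (mod 17349607), giving 5673522⁻¹ ≡ 14706468.
x ≡ 5673522⁻¹·11752615 ≡ 14706468·11752615 ≡ 16989949 (mod 17349607).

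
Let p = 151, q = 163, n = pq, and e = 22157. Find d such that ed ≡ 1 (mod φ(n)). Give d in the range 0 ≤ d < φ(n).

9593

φ(n) = (p−1)(q−1) = 150·162 = 24300.
Need d with 22157·d ≡ 1 (mod 24300). Apply the extended Euclidean algorithm:
24300 = 1·22157 + 2143
22157 = 10·2143 + 727
2143 = 2·727 + 689
727 = 1·689 + 38
689 = 18·38 + 5
38 = 7·5 + 3
5 = 1·3 + 2
3 = 1·2 + 1
2 = 2·1 + 0
Back-substitute:
1 = 3 − 2
1 = −5 + 2·3
1 = 2·38 − 15·5
1 = −15·689 + 272·38
1 = 272·727 − 287·689
1 = −287·2143 + 846·727
1 = 846·22157 − 8747·2143
1 = −8747·24300 + 9593·22157
So 22157·9593 ≡ 1 (mod 24300), hence d = 9593.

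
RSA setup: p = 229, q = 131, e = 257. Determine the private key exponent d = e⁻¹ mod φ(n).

φ(n) = (p−1)(q−1) = 228·130 = 29640.
Need d with 257·d ≡ 1 (mod 29640). Apply the extended Euclidean algorithm:
29640 = 115·257 + 85
257 = 3·85 + 2
85 = 42·2 + 1
2 = 2·1 + 0
Back-substitute:
1 = 85 − 42·2
1 = −42·257 + 127·85
1 = 127·29640 − 14647·257
So 257·(-14647) ≡ 1 (mod 29640), hence d ≡ -14647 ≡ 14993 (mod 29640).

14993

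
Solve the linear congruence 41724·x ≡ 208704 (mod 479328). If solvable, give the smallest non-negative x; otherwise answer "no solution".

9632

First find gcd(41724, 479328):
479328 = 11·41724 + 20364
41724 = 2·20364 + 996
20364 = 20·996 + 444
996 = 2·444 + 108
444 = 4·108 + 12
108 = 9·12 + 0
gcd = 12 and 12 | 208704, so solutions exist. Divide through by 12: 3477x ≡ 17392 (mod 39944).
Now find 3477⁻¹ mod 39944:
39944 = 11×3477 + 1697
3477 = 2×1697 + 83
1697 = 20×83 + 37
83 = 2×37 + 9
37 = 4×9 + 1
9 = 9×1 + 0
Back-substitute:
1 = 37 − 4·9
1 = −4·83 + 9·37
1 = 9·1697 − 184·83
1 = −184·3477 + 377·1697
1 = 377·39944 − 4331·3477
So 3477·(-4331) ≡ 1 (mod 39944), i.e. 3477⁻¹ ≡ 35613.
Then x ≡ 35613·17392 ≡ 9632 (mod 39944); the smallest non-negative solution is x = 9632.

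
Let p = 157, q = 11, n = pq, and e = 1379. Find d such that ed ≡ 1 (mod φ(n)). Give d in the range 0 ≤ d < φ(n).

φ(n) = (p−1)(q−1) = 156·10 = 1560.
Need d with 1379·d ≡ 1 (mod 1560). Apply the extended Euclidean algorithm:
1560 = 1×1379 + 181
1379 = 7×181 + 112
181 = 1×112 + 69
112 = 1×69 + 43
69 = 1×43 + 26
43 = 1×26 + 17
26 = 1×17 + 9
17 = 1×9 + 8
9 = 1×8 + 1
8 = 8×1 + 0
Back-substitute:
1 = 9 − 8
1 = −17 + 2·9
1 = 2·26 − 3·17
1 = −3·43 + 5·26
1 = 5·69 − 8·43
1 = −8·112 + 13·69
1 = 13·181 − 21·112
1 = −21·1379 + 160·181
1 = 160·1560 − 181·1379
So 1379·(-181) ≡ 1 (mod 1560), hence d ≡ -181 ≡ 1379 (mod 1560).

1379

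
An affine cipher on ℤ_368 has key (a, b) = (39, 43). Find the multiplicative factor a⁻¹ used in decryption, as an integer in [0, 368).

151

Extended Euclidean algorithm:
368 = 9·39 + 17
39 = 2·17 + 5
17 = 3·5 + 2
5 = 2·2 + 1
2 = 2·1 + 0
Since gcd(39, 368) = 1, back-substitute to write 1 as a combination:
1 = 5 − 2·2
1 = −2·17 + 7·5
1 = 7·39 − 16·17
1 = −16·368 + 151·39
So 39·151 ≡ 1 (mod 368).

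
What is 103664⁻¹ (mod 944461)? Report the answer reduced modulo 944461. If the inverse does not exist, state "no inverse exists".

Run Euclid on (944461, 103664):
944461 = 9·103664 + 11485
103664 = 9·11485 + 299
11485 = 38·299 + 123
299 = 2·123 + 53
123 = 2·53 + 17
53 = 3·17 + 2
17 = 8·2 + 1
2 = 2·1 + 0
Since gcd(103664, 944461) = 1, back-substitute to write 1 as a combination:
1 = 17 − 8·2
1 = −8·53 + 25·17
1 = 25·123 − 58·53
1 = −58·299 + 141·123
1 = 141·11485 − 5416·299
1 = −5416·103664 + 48885·11485
1 = 48885·944461 − 445381·103664
Thus 103664·(-445381) ≡ 1 (mod 944461); reducing, -445381 mod 944461 = 499080.

499080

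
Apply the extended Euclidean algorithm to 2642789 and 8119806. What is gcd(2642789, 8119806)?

1

Apply Euclid's algorithm to 8119806 and 2642789:
8119806 = 3·2642789 + 191439
2642789 = 13·191439 + 154082
191439 = 1·154082 + 37357
154082 = 4·37357 + 4654
37357 = 8·4654 + 125
4654 = 37·125 + 29
125 = 4·29 + 9
29 = 3·9 + 2
9 = 4·2 + 1
2 = 2·1 + 0
gcd(2642789, 8119806) = 1.
Express as a combination:
1 = 9 − 4·2
1 = −4·29 + 13·9
1 = 13·125 − 56·29
1 = −56·4654 + 2085·125
1 = 2085·37357 − 16736·4654
1 = −16736·154082 + 69029·37357
1 = 69029·191439 − 85765·154082
1 = −85765·2642789 + 1183974·191439
1 = 1183974·8119806 − 3637687·2642789
So 1 = (1183974)·8119806 + (-3637687)·2642789.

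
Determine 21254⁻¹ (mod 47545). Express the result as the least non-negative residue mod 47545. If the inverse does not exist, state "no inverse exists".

Apply the Euclidean algorithm to 47545 and 21254:
47545 = 2·21254 + 5037
21254 = 4·5037 + 1106
5037 = 4·1106 + 613
1106 = 1·613 + 493
613 = 1·493 + 120
493 = 4·120 + 13
120 = 9·13 + 3
13 = 4·3 + 1
3 = 3·1 + 0
Since gcd(21254, 47545) = 1, back-substitute to write 1 as a combination:
1 = 13 − 4·3
1 = −4·120 + 37·13
1 = 37·493 − 152·120
1 = −152·613 + 189·493
1 = 189·1106 − 341·613
1 = −341·5037 + 1553·1106
1 = 1553·21254 − 6553·5037
1 = −6553·47545 + 14659·21254
So 21254·14659 ≡ 1 (mod 47545).

14659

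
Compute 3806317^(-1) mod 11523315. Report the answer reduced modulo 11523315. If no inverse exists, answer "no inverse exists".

gcd(11523315, 3806317) by repeated division:
11523315 = 3·3806317 + 104364
3806317 = 36·104364 + 49213
104364 = 2·49213 + 5938
49213 = 8·5938 + 1709
5938 = 3·1709 + 811
1709 = 2·811 + 87
811 = 9·87 + 28
87 = 3·28 + 3
28 = 9·3 + 1
3 = 3·1 + 0
gcd = 1, so the inverse exists. Back-substitute:
1 = 28 − 9·3
1 = −9·87 + 28·28
1 = 28·811 − 261·87
1 = −261·1709 + 550·811
1 = 550·5938 − 1911·1709
1 = −1911·49213 + 15838·5938
1 = 15838·104364 − 33587·49213
1 = −33587·3806317 + 1224970·104364
1 = 1224970·11523315 − 3708497·3806317
Thus 3806317·(-3708497) ≡ 1 (mod 11523315); reducing, -3708497 mod 11523315 = 7814818.

7814818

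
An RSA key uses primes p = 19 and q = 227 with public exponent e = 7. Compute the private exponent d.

φ(n) = (p−1)(q−1) = 18·226 = 4068.
Need d with 7·d ≡ 1 (mod 4068). Apply the extended Euclidean algorithm:
4068 = 581·7 + 1
7 = 7·1 + 0
Back-substitute:
1 = 4068 − 581·7
So 7·(-581) ≡ 1 (mod 4068), hence d ≡ -581 ≡ 3487 (mod 4068).

3487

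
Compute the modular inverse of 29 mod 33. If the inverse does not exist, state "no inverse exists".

Extended Euclidean algorithm:
33 = 1×29 + 4
29 = 7×4 + 1
4 = 4×1 + 0
Since gcd(29, 33) = 1, back-substitute to write 1 as a combination:
1 = 29 − 7·4
1 = −7·33 + 8·29
So 29·8 ≡ 1 (mod 33).

8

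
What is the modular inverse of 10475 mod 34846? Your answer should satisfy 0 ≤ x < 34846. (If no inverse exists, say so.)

gcd(34846, 10475) by repeated division:
34846 = 3·10475 + 3421
10475 = 3·3421 + 212
3421 = 16·212 + 29
212 = 7·29 + 9
29 = 3·9 + 2
9 = 4·2 + 1
2 = 2·1 + 0
The gcd is 1. Working backward:
1 = 9 − 4·2
1 = −4·29 + 13·9
1 = 13·212 − 95·29
1 = −95·3421 + 1533·212
1 = 1533·10475 − 4694·3421
1 = −4694·34846 + 15615·10475
So 10475·15615 ≡ 1 (mod 34846).

15615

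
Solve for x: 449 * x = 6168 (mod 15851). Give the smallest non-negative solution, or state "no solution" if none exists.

10534

First find gcd(449, 15851):
15851 = 35·449 + 136
449 = 3·136 + 41
136 = 3·41 + 13
41 = 3·13 + 2
13 = 6·2 + 1
2 = 2·1 + 0
gcd = 1, so a unique solution mod 15851 exists.
Back-substitute for the Bézout coefficients:
1 = 13 − 6·2
1 = −6·41 + 19·13
1 = 19·136 − 63·41
1 = −63·449 + 208·136
1 = 208·15851 − 7343·449
So 449·(-7343) ≡ 1 (mod 15851), giving 449⁻¹ ≡ 8508.
x ≡ 449⁻¹·6168 ≡ 8508·6168 ≡ 10534 (mod 15851).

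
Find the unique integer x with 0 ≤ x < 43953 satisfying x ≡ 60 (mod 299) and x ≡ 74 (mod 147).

Write x = 60 + 299·k. Then 299·k ≡ 74 − 60 ≡ 14 (mod 147).
Need 299⁻¹ mod 147. Extended Euclid on (147, 5):
147 = 29*5 + 2
5 = 2*2 + 1
2 = 2*1 + 0
Back-substitute:
1 = 5 − 2·2
1 = −2·147 + 59·5
299⁻¹ ≡ 59 (mod 147), so k ≡ 59·14 ≡ 91 (mod 147).
x = 60 + 299·91 = 27269.

27269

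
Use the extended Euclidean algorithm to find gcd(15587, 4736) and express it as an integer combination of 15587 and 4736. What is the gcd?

1

Apply Euclid's algorithm to 15587 and 4736:
15587 = 3·4736 + 1379
4736 = 3·1379 + 599
1379 = 2·599 + 181
599 = 3·181 + 56
181 = 3·56 + 13
56 = 4·13 + 4
13 = 3·4 + 1
4 = 4·1 + 0
gcd(15587, 4736) = 1.
Working backward:
1 = 13 − 3·4
1 = −3·56 + 13·13
1 = 13·181 − 42·56
1 = −42·599 + 139·181
1 = 139·1379 − 320·599
1 = −320·4736 + 1099·1379
1 = 1099·15587 − 3617·4736
So 1 = (1099)·15587 + (-3617)·4736.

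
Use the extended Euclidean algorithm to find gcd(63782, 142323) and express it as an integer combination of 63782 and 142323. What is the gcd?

Euclidean algorithm:
142323 = 2·63782 + 14759
63782 = 4·14759 + 4746
14759 = 3·4746 + 521
4746 = 9·521 + 57
521 = 9·57 + 8
57 = 7·8 + 1
8 = 8·1 + 0
gcd(63782, 142323) = 1.
Back-substituting:
1 = 57 − 7·8
1 = −7·521 + 64·57
1 = 64·4746 − 583·521
1 = −583·14759 + 1813·4746
1 = 1813·63782 − 7835·14759
1 = −7835·142323 + 17483·63782
So 1 = (-7835)·142323 + (17483)·63782.

1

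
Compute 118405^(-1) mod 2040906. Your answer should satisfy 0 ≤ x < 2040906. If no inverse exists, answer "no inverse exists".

Euclidean algorithm on 2040906, 118405:
2040906 = 17×118405 + 28021
118405 = 4×28021 + 6321
28021 = 4×6321 + 2737
6321 = 2×2737 + 847
2737 = 3×847 + 196
847 = 4×196 + 63
196 = 3×63 + 7
63 = 9×7 + 0
The gcd is 7, not 1, hence no inverse exists.

no inverse exists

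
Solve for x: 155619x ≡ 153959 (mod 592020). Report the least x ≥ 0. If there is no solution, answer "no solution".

gcd(155619, 592020):
592020 = 3·155619 + 125163
155619 = 1·125163 + 30456
125163 = 4·30456 + 3339
30456 = 9·3339 + 405
3339 = 8·405 + 99
405 = 4·99 + 9
99 = 11·9 + 0
gcd = 9, but 9 ∤ 153959, so the congruence has no solution.

no solution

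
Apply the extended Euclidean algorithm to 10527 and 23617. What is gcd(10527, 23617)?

11

Repeated division:
23617 = 2·10527 + 2563
10527 = 4·2563 + 275
2563 = 9·275 + 88
275 = 3·88 + 11
88 = 8·11 + 0
gcd(10527, 23617) = 11.
Express as a combination:
11 = 275 − 3·88
11 = −3·2563 + 28·275
11 = 28·10527 − 115·2563
11 = −115·23617 + 258·10527
So 11 = (-115)·23617 + (258)·10527.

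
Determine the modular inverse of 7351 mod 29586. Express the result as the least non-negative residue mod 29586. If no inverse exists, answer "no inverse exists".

Run Euclid on (29586, 7351):
29586 = 4*7351 + 182
7351 = 40*182 + 71
182 = 2*71 + 40
71 = 1*40 + 31
40 = 1*31 + 9
31 = 3*9 + 4
9 = 2*4 + 1
4 = 4*1 + 0
Since gcd(7351, 29586) = 1, back-substitute to write 1 as a combination:
1 = 9 − 2·4
1 = −2·31 + 7·9
1 = 7·40 − 9·31
1 = −9·71 + 16·40
1 = 16·182 − 41·71
1 = −41·7351 + 1656·182
1 = 1656·29586 − 6665·7351
So 7351·(-6665) ≡ 1 (mod 29586), and -6665 ≡ 22921 (mod 29586).

22921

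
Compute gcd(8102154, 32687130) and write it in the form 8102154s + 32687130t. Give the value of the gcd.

6

Repeated division:
32687130 = 4·8102154 + 278514
8102154 = 29·278514 + 25248
278514 = 11·25248 + 786
25248 = 32·786 + 96
786 = 8·96 + 18
96 = 5·18 + 6
18 = 3·6 + 0
gcd(8102154, 32687130) = 6.
Back-substituting:
6 = 96 − 5·18
6 = −5·786 + 41·96
6 = 41·25248 − 1317·786
6 = −1317·278514 + 14528·25248
6 = 14528·8102154 − 422629·278514
6 = −422629·32687130 + 1705044·8102154
So 6 = (-422629)·32687130 + (1705044)·8102154.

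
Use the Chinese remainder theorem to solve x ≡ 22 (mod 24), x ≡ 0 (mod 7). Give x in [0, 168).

70

Write x = 22 + 24·k. Then 24·k ≡ 0 − 22 ≡ 6 (mod 7).
Need 24⁻¹ mod 7. Extended Euclid on (7, 3):
7 = 2·3 + 1
3 = 3·1 + 0
Back-substitute:
1 = 7 − 2·3
24⁻¹ ≡ 5 (mod 7), so k ≡ 5·6 ≡ 2 (mod 7).
x = 22 + 24·2 = 70.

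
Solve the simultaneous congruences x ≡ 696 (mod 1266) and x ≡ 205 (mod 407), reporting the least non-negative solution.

479244

Write x = 696 + 1266·k. Then 1266·k ≡ 205 − 696 ≡ 323 (mod 407).
Need 1266⁻¹ mod 407. Extended Euclid on (407, 45):
407 = 9·45 + 2
45 = 22·2 + 1
2 = 2·1 + 0
Back-substitute:
1 = 45 − 22·2
1 = −22·407 + 199·45
1266⁻¹ ≡ 199 (mod 407), so k ≡ 199·323 ≡ 378 (mod 407).
x = 696 + 1266·378 = 479244.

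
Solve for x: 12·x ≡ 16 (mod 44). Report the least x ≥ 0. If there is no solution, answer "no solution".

First find gcd(12, 44):
44 = 3*12 + 8
12 = 1*8 + 4
8 = 2*4 + 0
gcd = 4 and 4 | 16, so solutions exist. Divide through by 4: 3x ≡ 4 (mod 11).
Now find 3⁻¹ mod 11:
11 = 3×3 + 2
3 = 1×2 + 1
2 = 2×1 + 0
Back-substitute:
1 = 3 − 2
1 = −11 + 4·3
So 3⁻¹ ≡ 4 (mod 11).
Then x ≡ 4·4 ≡ 5 (mod 11); the smallest non-negative solution is x = 5.

5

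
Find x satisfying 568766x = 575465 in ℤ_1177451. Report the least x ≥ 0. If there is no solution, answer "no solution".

104564

First find gcd(568766, 1177451):
1177451 = 2·568766 + 39919
568766 = 14·39919 + 9900
39919 = 4·9900 + 319
9900 = 31·319 + 11
319 = 29·11 + 0
gcd = 11 and 11 | 575465, so solutions exist. Divide through by 11: 51706x ≡ 52315 (mod 107041).
Now find 51706⁻¹ mod 107041:
107041 = 2×51706 + 3629
51706 = 14×3629 + 900
3629 = 4×900 + 29
900 = 31×29 + 1
29 = 29×1 + 0
Back-substitute:
1 = 900 − 31·29
1 = −31·3629 + 125·900
1 = 125·51706 − 1781·3629
1 = −1781·107041 + 3687·51706
So 51706⁻¹ ≡ 3687 (mod 107041).
Then x ≡ 3687·52315 ≡ 104564 (mod 107041); the smallest non-negative solution is x = 104564.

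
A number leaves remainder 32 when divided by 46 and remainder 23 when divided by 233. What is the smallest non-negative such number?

Write x = 32 + 46·k. Then 46·k ≡ 23 − 32 ≡ 224 (mod 233).
Need 46⁻¹ mod 233. Extended Euclid on (233, 46):
233 = 5·46 + 3
46 = 15·3 + 1
3 = 3·1 + 0
Back-substitute:
1 = 46 − 15·3
1 = −15·233 + 76·46
46⁻¹ ≡ 76 (mod 233), so k ≡ 76·224 ≡ 15 (mod 233).
x = 32 + 46·15 = 722.

722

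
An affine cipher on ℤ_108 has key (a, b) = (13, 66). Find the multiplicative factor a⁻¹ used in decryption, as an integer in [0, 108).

25

Apply the Euclidean algorithm to 108 and 13:
108 = 8·13 + 4
13 = 3·4 + 1
4 = 4·1 + 0
gcd = 1, so the inverse exists. Back-substitute:
1 = 13 − 3·4
1 = −3·108 + 25·13
So 13·25 ≡ 1 (mod 108).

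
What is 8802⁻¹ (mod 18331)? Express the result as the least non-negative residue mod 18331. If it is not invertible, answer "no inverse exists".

Run Euclid on (18331, 8802):
18331 = 2*8802 + 727
8802 = 12*727 + 78
727 = 9*78 + 25
78 = 3*25 + 3
25 = 8*3 + 1
3 = 3*1 + 0
The gcd is 1. Working backward:
1 = 25 − 8·3
1 = −8·78 + 25·25
1 = 25·727 − 233·78
1 = −233·8802 + 2821·727
1 = 2821·18331 − 5875·8802
Hence 8802⁻¹ ≡ -5875 ≡ 12456 (mod 18331).

12456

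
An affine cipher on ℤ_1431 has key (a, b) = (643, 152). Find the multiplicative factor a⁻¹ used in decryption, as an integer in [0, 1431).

Apply the Euclidean algorithm to 1431 and 643:
1431 = 2·643 + 145
643 = 4·145 + 63
145 = 2·63 + 19
63 = 3·19 + 6
19 = 3·6 + 1
6 = 6·1 + 0
gcd = 1, so the inverse exists. Back-substitute:
1 = 19 − 3·6
1 = −3·63 + 10·19
1 = 10·145 − 23·63
1 = −23·643 + 102·145
1 = 102·1431 − 227·643
Hence 643⁻¹ ≡ -227 ≡ 1204 (mod 1431).

1204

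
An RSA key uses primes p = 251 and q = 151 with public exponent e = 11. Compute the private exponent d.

34091

φ(n) = (p−1)(q−1) = 250·150 = 37500.
Need d with 11·d ≡ 1 (mod 37500). Apply the extended Euclidean algorithm:
37500 = 3409·11 + 1
11 = 11·1 + 0
Back-substitute:
1 = 37500 − 3409·11
So 11·(-3409) ≡ 1 (mod 37500), hence d ≡ -3409 ≡ 34091 (mod 37500).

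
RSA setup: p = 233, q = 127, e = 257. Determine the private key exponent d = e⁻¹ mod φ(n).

8417

φ(n) = (p−1)(q−1) = 232·126 = 29232.
Need d with 257·d ≡ 1 (mod 29232). Apply the extended Euclidean algorithm:
29232 = 113*257 + 191
257 = 1*191 + 66
191 = 2*66 + 59
66 = 1*59 + 7
59 = 8*7 + 3
7 = 2*3 + 1
3 = 3*1 + 0
Back-substitute:
1 = 7 − 2·3
1 = −2·59 + 17·7
1 = 17·66 − 19·59
1 = −19·191 + 55·66
1 = 55·257 − 74·191
1 = −74·29232 + 8417·257
So 257·8417 ≡ 1 (mod 29232), hence d = 8417.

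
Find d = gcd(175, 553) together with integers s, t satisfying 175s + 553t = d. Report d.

7

Euclidean algorithm:
553 = 3×175 + 28
175 = 6×28 + 7
28 = 4×7 + 0
gcd(175, 553) = 7.
Express as a combination:
7 = 175 − 6·28
7 = −6·553 + 19·175
So 7 = (-6)·553 + (19)·175.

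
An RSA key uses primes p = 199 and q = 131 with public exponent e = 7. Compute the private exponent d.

φ(n) = (p−1)(q−1) = 198·130 = 25740.
Need d with 7·d ≡ 1 (mod 25740). Apply the extended Euclidean algorithm:
25740 = 3677*7 + 1
7 = 7*1 + 0
Back-substitute:
1 = 25740 − 3677·7
So 7·(-3677) ≡ 1 (mod 25740), hence d ≡ -3677 ≡ 22063 (mod 25740).

22063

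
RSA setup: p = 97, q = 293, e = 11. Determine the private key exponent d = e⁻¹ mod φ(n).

φ(n) = (p−1)(q−1) = 96·292 = 28032.
Need d with 11·d ≡ 1 (mod 28032). Apply the extended Euclidean algorithm:
28032 = 2548*11 + 4
11 = 2*4 + 3
4 = 1*3 + 1
3 = 3*1 + 0
Back-substitute:
1 = 4 − 3
1 = −11 + 3·4
1 = 3·28032 − 7645·11
So 11·(-7645) ≡ 1 (mod 28032), hence d ≡ -7645 ≡ 20387 (mod 28032).

20387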